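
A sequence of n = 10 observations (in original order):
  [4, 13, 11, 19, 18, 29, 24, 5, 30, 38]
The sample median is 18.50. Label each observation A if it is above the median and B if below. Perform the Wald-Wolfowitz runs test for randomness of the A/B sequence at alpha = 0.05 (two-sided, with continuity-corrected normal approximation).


Step 1: Compute median = 18.50; label A = above, B = below.
Labels in order: BBBABAABAA  (n_A = 5, n_B = 5)
Step 2: Count runs R = 6.
Step 3: Under H0 (random ordering), E[R] = 2*n_A*n_B/(n_A+n_B) + 1 = 2*5*5/10 + 1 = 6.0000.
        Var[R] = 2*n_A*n_B*(2*n_A*n_B - n_A - n_B) / ((n_A+n_B)^2 * (n_A+n_B-1)) = 2000/900 = 2.2222.
        SD[R] = 1.4907.
Step 4: R = E[R], so z = 0 with no continuity correction.
Step 5: Two-sided p-value via normal approximation = 2*(1 - Phi(|z|)) = 1.000000.
Step 6: alpha = 0.05. fail to reject H0.

R = 6, z = 0.0000, p = 1.000000, fail to reject H0.


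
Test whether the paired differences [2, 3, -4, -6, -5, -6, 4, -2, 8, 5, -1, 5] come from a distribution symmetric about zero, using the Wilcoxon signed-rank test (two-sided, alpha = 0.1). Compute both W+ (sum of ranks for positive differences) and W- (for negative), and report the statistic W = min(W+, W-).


Step 1: Drop any zero differences (none here) and take |d_i|.
|d| = [2, 3, 4, 6, 5, 6, 4, 2, 8, 5, 1, 5]
Step 2: Midrank |d_i| (ties get averaged ranks).
ranks: |2|->2.5, |3|->4, |4|->5.5, |6|->10.5, |5|->8, |6|->10.5, |4|->5.5, |2|->2.5, |8|->12, |5|->8, |1|->1, |5|->8
Step 3: Attach original signs; sum ranks with positive sign and with negative sign.
W+ = 2.5 + 4 + 5.5 + 12 + 8 + 8 = 40
W- = 5.5 + 10.5 + 8 + 10.5 + 2.5 + 1 = 38
(Check: W+ + W- = 78 should equal n(n+1)/2 = 78.)
Step 4: Test statistic W = min(W+, W-) = 38.
Step 5: Ties in |d|, so use the tie-corrected normal approximation.
        E[W] = n(n+1)/4 = 12*13/4 = 39.
        Tie groups: |d|=2 (t=2), |d|=4 (t=2), |d|=5 (t=3), |d|=6 (t=2); sum(t^3 - t) = 42.
        Var[W] = n(n+1)(2n+1)/24 - sum(t^3-t)/48 = 3900/24 - 42/48 = 161.625.
        z = (W - E[W]) / sqrt(Var[W]) = (38 - 39) / 12.7132 = -0.0787.
        Two-sided p = 2*Phi(z) = 0.937304.
Step 6: alpha = 0.1. fail to reject H0.

W+ = 40, W- = 38, W = min = 38, p = 0.937304, fail to reject H0.


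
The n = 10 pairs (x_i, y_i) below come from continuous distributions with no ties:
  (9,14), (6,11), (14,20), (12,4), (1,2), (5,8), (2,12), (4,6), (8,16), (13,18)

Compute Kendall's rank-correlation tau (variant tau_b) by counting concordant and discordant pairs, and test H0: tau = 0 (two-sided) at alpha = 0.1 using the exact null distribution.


Step 1: Enumerate the 45 unordered pairs (i,j) with i<j and classify each by sign(x_j-x_i) * sign(y_j-y_i).
  (1,2):dx=-3,dy=-3->C; (1,3):dx=+5,dy=+6->C; (1,4):dx=+3,dy=-10->D; (1,5):dx=-8,dy=-12->C
  (1,6):dx=-4,dy=-6->C; (1,7):dx=-7,dy=-2->C; (1,8):dx=-5,dy=-8->C; (1,9):dx=-1,dy=+2->D
  (1,10):dx=+4,dy=+4->C; (2,3):dx=+8,dy=+9->C; (2,4):dx=+6,dy=-7->D; (2,5):dx=-5,dy=-9->C
  (2,6):dx=-1,dy=-3->C; (2,7):dx=-4,dy=+1->D; (2,8):dx=-2,dy=-5->C; (2,9):dx=+2,dy=+5->C
  (2,10):dx=+7,dy=+7->C; (3,4):dx=-2,dy=-16->C; (3,5):dx=-13,dy=-18->C; (3,6):dx=-9,dy=-12->C
  (3,7):dx=-12,dy=-8->C; (3,8):dx=-10,dy=-14->C; (3,9):dx=-6,dy=-4->C; (3,10):dx=-1,dy=-2->C
  (4,5):dx=-11,dy=-2->C; (4,6):dx=-7,dy=+4->D; (4,7):dx=-10,dy=+8->D; (4,8):dx=-8,dy=+2->D
  (4,9):dx=-4,dy=+12->D; (4,10):dx=+1,dy=+14->C; (5,6):dx=+4,dy=+6->C; (5,7):dx=+1,dy=+10->C
  (5,8):dx=+3,dy=+4->C; (5,9):dx=+7,dy=+14->C; (5,10):dx=+12,dy=+16->C; (6,7):dx=-3,dy=+4->D
  (6,8):dx=-1,dy=-2->C; (6,9):dx=+3,dy=+8->C; (6,10):dx=+8,dy=+10->C; (7,8):dx=+2,dy=-6->D
  (7,9):dx=+6,dy=+4->C; (7,10):dx=+11,dy=+6->C; (8,9):dx=+4,dy=+10->C; (8,10):dx=+9,dy=+12->C
  (9,10):dx=+5,dy=+2->C
Step 2: C = 35, D = 10, total pairs = 45.
Step 3: tau = (C - D)/(n(n-1)/2) = (35 - 10)/45 = 0.555556.
Step 4: Exact two-sided p-value (enumerate n! = 3628800 permutations of y under H0): p = 0.028609.
Step 5: alpha = 0.1. reject H0.

tau_b = 0.5556 (C=35, D=10), p = 0.028609, reject H0.


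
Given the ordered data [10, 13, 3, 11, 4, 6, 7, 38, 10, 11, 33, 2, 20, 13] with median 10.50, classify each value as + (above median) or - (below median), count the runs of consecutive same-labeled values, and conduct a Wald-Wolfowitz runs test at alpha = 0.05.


Step 1: Compute median = 10.50; label A = above, B = below.
Labels in order: BABABBBABAABAA  (n_A = 7, n_B = 7)
Step 2: Count runs R = 10.
Step 3: Under H0 (random ordering), E[R] = 2*n_A*n_B/(n_A+n_B) + 1 = 2*7*7/14 + 1 = 8.0000.
        Var[R] = 2*n_A*n_B*(2*n_A*n_B - n_A - n_B) / ((n_A+n_B)^2 * (n_A+n_B-1)) = 8232/2548 = 3.2308.
        SD[R] = 1.7974.
Step 4: Continuity-corrected z = (R - 0.5 - E[R]) / SD[R] = (10 - 0.5 - 8.0000) / 1.7974 = 0.8345.
Step 5: Two-sided p-value via normal approximation = 2*(1 - Phi(|z|)) = 0.403986.
Step 6: alpha = 0.05. fail to reject H0.

R = 10, z = 0.8345, p = 0.403986, fail to reject H0.


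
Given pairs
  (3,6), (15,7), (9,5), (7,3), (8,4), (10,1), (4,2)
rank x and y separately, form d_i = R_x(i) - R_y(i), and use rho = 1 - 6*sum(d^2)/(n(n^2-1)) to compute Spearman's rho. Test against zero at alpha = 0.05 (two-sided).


Step 1: Rank x and y separately (midranks; no ties here).
rank(x): 3->1, 15->7, 9->5, 7->3, 8->4, 10->6, 4->2
rank(y): 6->6, 7->7, 5->5, 3->3, 4->4, 1->1, 2->2
Step 2: d_i = R_x(i) - R_y(i); compute d_i^2.
  (1-6)^2=25, (7-7)^2=0, (5-5)^2=0, (3-3)^2=0, (4-4)^2=0, (6-1)^2=25, (2-2)^2=0
sum(d^2) = 50.
Step 3: rho = 1 - 6*50 / (7*(7^2 - 1)) = 1 - 300/336 = 0.107143.
Step 4: Under H0, t = rho * sqrt((n-2)/(1-rho^2)) = 0.2410 ~ t(5).
Step 5: Two-sided p-value from the t-distribution with 5 df = 0.819151.
Step 6: alpha = 0.05. fail to reject H0.

rho = 0.1071, p = 0.819151, fail to reject H0 at alpha = 0.05.


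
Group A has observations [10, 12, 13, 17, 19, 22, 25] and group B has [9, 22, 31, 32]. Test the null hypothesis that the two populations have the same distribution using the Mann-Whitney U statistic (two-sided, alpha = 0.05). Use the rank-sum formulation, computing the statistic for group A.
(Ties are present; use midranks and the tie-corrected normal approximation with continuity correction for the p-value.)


Step 1: Combine and sort all 11 observations; assign midranks.
sorted (value, group): (9,Y), (10,X), (12,X), (13,X), (17,X), (19,X), (22,X), (22,Y), (25,X), (31,Y), (32,Y)
ranks: 9->1, 10->2, 12->3, 13->4, 17->5, 19->6, 22->7.5, 22->7.5, 25->9, 31->10, 32->11
Step 2: Rank sum for X: R1 = 2 + 3 + 4 + 5 + 6 + 7.5 + 9 = 36.5.
Step 3: U_X = R1 - n1(n1+1)/2 = 36.5 - 7*8/2 = 36.5 - 28 = 8.5.
       U_Y = n1*n2 - U_X = 28 - 8.5 = 19.5.
Step 4: Ties are present, so use the tie-corrected normal approximation (with continuity correction) for the p-value.
Step 5: p-value = 0.343605; compare to alpha = 0.05. fail to reject H0.

U_X = 8.5, p = 0.343605, fail to reject H0 at alpha = 0.05.


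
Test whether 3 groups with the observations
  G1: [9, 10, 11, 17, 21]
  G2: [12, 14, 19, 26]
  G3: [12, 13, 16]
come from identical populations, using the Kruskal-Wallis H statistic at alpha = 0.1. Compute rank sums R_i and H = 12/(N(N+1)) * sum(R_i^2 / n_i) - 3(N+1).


Step 1: Combine all N = 12 observations and assign midranks.
sorted (value, group, rank): (9,G1,1), (10,G1,2), (11,G1,3), (12,G2,4.5), (12,G3,4.5), (13,G3,6), (14,G2,7), (16,G3,8), (17,G1,9), (19,G2,10), (21,G1,11), (26,G2,12)
Step 2: Sum ranks within each group.
R_1 = 26 (n_1 = 5)
R_2 = 33.5 (n_2 = 4)
R_3 = 18.5 (n_3 = 3)
Step 3: H = 12/(N(N+1)) * sum(R_i^2/n_i) - 3(N+1)
     = 12/(12*13) * (26^2/5 + 33.5^2/4 + 18.5^2/3) - 3*13
     = 0.076923 * 529.846 - 39
     = 1.757372.
Step 4: Ties present; correction factor C = 1 - 6/(12^3 - 12) = 0.996503. Corrected H = 1.757372 / 0.996503 = 1.763538.
Step 5: Under H0, H ~ chi^2(2); p-value = 0.414050.
Step 6: alpha = 0.1. fail to reject H0.

H = 1.7635, df = 2, p = 0.414050, fail to reject H0.


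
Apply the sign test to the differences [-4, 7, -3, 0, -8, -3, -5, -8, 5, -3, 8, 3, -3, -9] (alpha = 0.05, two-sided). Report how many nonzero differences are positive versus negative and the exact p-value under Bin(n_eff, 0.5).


Step 1: Discard zero differences. Original n = 14; n_eff = number of nonzero differences = 13.
Nonzero differences (with sign): -4, +7, -3, -8, -3, -5, -8, +5, -3, +8, +3, -3, -9
Step 2: Count signs: positive = 4, negative = 9.
Step 3: Under H0: P(positive) = 0.5, so the number of positives S ~ Bin(13, 0.5).
Step 4: Two-sided exact p-value = sum of Bin(13,0.5) probabilities at or below the observed probability = 0.266846.
Step 5: alpha = 0.05. fail to reject H0.

n_eff = 13, pos = 4, neg = 9, p = 0.266846, fail to reject H0.


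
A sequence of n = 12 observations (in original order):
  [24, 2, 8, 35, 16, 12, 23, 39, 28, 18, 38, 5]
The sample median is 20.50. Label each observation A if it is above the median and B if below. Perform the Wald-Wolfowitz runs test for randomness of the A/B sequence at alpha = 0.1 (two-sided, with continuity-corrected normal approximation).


Step 1: Compute median = 20.50; label A = above, B = below.
Labels in order: ABBABBAAABAB  (n_A = 6, n_B = 6)
Step 2: Count runs R = 8.
Step 3: Under H0 (random ordering), E[R] = 2*n_A*n_B/(n_A+n_B) + 1 = 2*6*6/12 + 1 = 7.0000.
        Var[R] = 2*n_A*n_B*(2*n_A*n_B - n_A - n_B) / ((n_A+n_B)^2 * (n_A+n_B-1)) = 4320/1584 = 2.7273.
        SD[R] = 1.6514.
Step 4: Continuity-corrected z = (R - 0.5 - E[R]) / SD[R] = (8 - 0.5 - 7.0000) / 1.6514 = 0.3028.
Step 5: Two-sided p-value via normal approximation = 2*(1 - Phi(|z|)) = 0.762069.
Step 6: alpha = 0.1. fail to reject H0.

R = 8, z = 0.3028, p = 0.762069, fail to reject H0.


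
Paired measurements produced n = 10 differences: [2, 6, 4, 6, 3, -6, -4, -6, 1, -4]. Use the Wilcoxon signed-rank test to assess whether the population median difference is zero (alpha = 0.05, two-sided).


Step 1: Drop any zero differences (none here) and take |d_i|.
|d| = [2, 6, 4, 6, 3, 6, 4, 6, 1, 4]
Step 2: Midrank |d_i| (ties get averaged ranks).
ranks: |2|->2, |6|->8.5, |4|->5, |6|->8.5, |3|->3, |6|->8.5, |4|->5, |6|->8.5, |1|->1, |4|->5
Step 3: Attach original signs; sum ranks with positive sign and with negative sign.
W+ = 2 + 8.5 + 5 + 8.5 + 3 + 1 = 28
W- = 8.5 + 5 + 8.5 + 5 = 27
(Check: W+ + W- = 55 should equal n(n+1)/2 = 55.)
Step 4: Test statistic W = min(W+, W-) = 27.
Step 5: Ties in |d|, so use the tie-corrected normal approximation.
        E[W] = n(n+1)/4 = 10*11/4 = 27.5.
        Tie groups: |d|=4 (t=3), |d|=6 (t=4); sum(t^3 - t) = 84.
        Var[W] = n(n+1)(2n+1)/24 - sum(t^3-t)/48 = 2310/24 - 84/48 = 94.5.
        z = (W - E[W]) / sqrt(Var[W]) = (27 - 27.5) / 9.7211 = -0.0514.
        Two-sided p = 2*Phi(z) = 0.958979.
Step 6: alpha = 0.05. fail to reject H0.

W+ = 28, W- = 27, W = min = 27, p = 0.958979, fail to reject H0.


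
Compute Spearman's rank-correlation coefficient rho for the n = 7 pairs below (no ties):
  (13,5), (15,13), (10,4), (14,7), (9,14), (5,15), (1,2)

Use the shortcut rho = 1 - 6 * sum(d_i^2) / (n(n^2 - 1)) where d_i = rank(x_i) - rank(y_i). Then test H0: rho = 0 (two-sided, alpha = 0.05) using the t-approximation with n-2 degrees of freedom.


Step 1: Rank x and y separately (midranks; no ties here).
rank(x): 13->5, 15->7, 10->4, 14->6, 9->3, 5->2, 1->1
rank(y): 5->3, 13->5, 4->2, 7->4, 14->6, 15->7, 2->1
Step 2: d_i = R_x(i) - R_y(i); compute d_i^2.
  (5-3)^2=4, (7-5)^2=4, (4-2)^2=4, (6-4)^2=4, (3-6)^2=9, (2-7)^2=25, (1-1)^2=0
sum(d^2) = 50.
Step 3: rho = 1 - 6*50 / (7*(7^2 - 1)) = 1 - 300/336 = 0.107143.
Step 4: Under H0, t = rho * sqrt((n-2)/(1-rho^2)) = 0.2410 ~ t(5).
Step 5: Two-sided p-value from the t-distribution with 5 df = 0.819151.
Step 6: alpha = 0.05. fail to reject H0.

rho = 0.1071, p = 0.819151, fail to reject H0 at alpha = 0.05.


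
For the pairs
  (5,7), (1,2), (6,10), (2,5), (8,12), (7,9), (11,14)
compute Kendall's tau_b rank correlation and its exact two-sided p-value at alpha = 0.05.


Step 1: Enumerate the 21 unordered pairs (i,j) with i<j and classify each by sign(x_j-x_i) * sign(y_j-y_i).
  (1,2):dx=-4,dy=-5->C; (1,3):dx=+1,dy=+3->C; (1,4):dx=-3,dy=-2->C; (1,5):dx=+3,dy=+5->C
  (1,6):dx=+2,dy=+2->C; (1,7):dx=+6,dy=+7->C; (2,3):dx=+5,dy=+8->C; (2,4):dx=+1,dy=+3->C
  (2,5):dx=+7,dy=+10->C; (2,6):dx=+6,dy=+7->C; (2,7):dx=+10,dy=+12->C; (3,4):dx=-4,dy=-5->C
  (3,5):dx=+2,dy=+2->C; (3,6):dx=+1,dy=-1->D; (3,7):dx=+5,dy=+4->C; (4,5):dx=+6,dy=+7->C
  (4,6):dx=+5,dy=+4->C; (4,7):dx=+9,dy=+9->C; (5,6):dx=-1,dy=-3->C; (5,7):dx=+3,dy=+2->C
  (6,7):dx=+4,dy=+5->C
Step 2: C = 20, D = 1, total pairs = 21.
Step 3: tau = (C - D)/(n(n-1)/2) = (20 - 1)/21 = 0.904762.
Step 4: Exact two-sided p-value (enumerate n! = 5040 permutations of y under H0): p = 0.002778.
Step 5: alpha = 0.05. reject H0.

tau_b = 0.9048 (C=20, D=1), p = 0.002778, reject H0.


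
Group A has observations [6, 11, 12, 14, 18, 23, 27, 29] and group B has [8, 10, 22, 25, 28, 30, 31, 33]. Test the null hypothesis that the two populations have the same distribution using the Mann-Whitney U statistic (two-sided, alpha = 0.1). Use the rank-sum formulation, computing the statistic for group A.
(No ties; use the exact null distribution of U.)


Step 1: Combine and sort all 16 observations; assign midranks.
sorted (value, group): (6,X), (8,Y), (10,Y), (11,X), (12,X), (14,X), (18,X), (22,Y), (23,X), (25,Y), (27,X), (28,Y), (29,X), (30,Y), (31,Y), (33,Y)
ranks: 6->1, 8->2, 10->3, 11->4, 12->5, 14->6, 18->7, 22->8, 23->9, 25->10, 27->11, 28->12, 29->13, 30->14, 31->15, 33->16
Step 2: Rank sum for X: R1 = 1 + 4 + 5 + 6 + 7 + 9 + 11 + 13 = 56.
Step 3: U_X = R1 - n1(n1+1)/2 = 56 - 8*9/2 = 56 - 36 = 20.
       U_Y = n1*n2 - U_X = 64 - 20 = 44.
Step 4: No ties, so the exact null distribution of U (based on enumerating the C(16,8) = 12870 equally likely rank assignments) gives the two-sided p-value.
Step 5: p-value = 0.234499; compare to alpha = 0.1. fail to reject H0.

U_X = 20, p = 0.234499, fail to reject H0 at alpha = 0.1.


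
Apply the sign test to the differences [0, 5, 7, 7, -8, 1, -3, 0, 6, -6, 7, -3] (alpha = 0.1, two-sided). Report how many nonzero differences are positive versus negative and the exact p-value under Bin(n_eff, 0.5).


Step 1: Discard zero differences. Original n = 12; n_eff = number of nonzero differences = 10.
Nonzero differences (with sign): +5, +7, +7, -8, +1, -3, +6, -6, +7, -3
Step 2: Count signs: positive = 6, negative = 4.
Step 3: Under H0: P(positive) = 0.5, so the number of positives S ~ Bin(10, 0.5).
Step 4: Two-sided exact p-value = sum of Bin(10,0.5) probabilities at or below the observed probability = 0.753906.
Step 5: alpha = 0.1. fail to reject H0.

n_eff = 10, pos = 6, neg = 4, p = 0.753906, fail to reject H0.


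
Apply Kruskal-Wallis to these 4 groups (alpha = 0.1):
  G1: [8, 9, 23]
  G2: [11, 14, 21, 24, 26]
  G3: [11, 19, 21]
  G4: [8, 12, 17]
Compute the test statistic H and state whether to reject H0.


Step 1: Combine all N = 14 observations and assign midranks.
sorted (value, group, rank): (8,G1,1.5), (8,G4,1.5), (9,G1,3), (11,G2,4.5), (11,G3,4.5), (12,G4,6), (14,G2,7), (17,G4,8), (19,G3,9), (21,G2,10.5), (21,G3,10.5), (23,G1,12), (24,G2,13), (26,G2,14)
Step 2: Sum ranks within each group.
R_1 = 16.5 (n_1 = 3)
R_2 = 49 (n_2 = 5)
R_3 = 24 (n_3 = 3)
R_4 = 15.5 (n_4 = 3)
Step 3: H = 12/(N(N+1)) * sum(R_i^2/n_i) - 3(N+1)
     = 12/(14*15) * (16.5^2/3 + 49^2/5 + 24^2/3 + 15.5^2/3) - 3*15
     = 0.057143 * 843.033 - 45
     = 3.173333.
Step 4: Ties present; correction factor C = 1 - 18/(14^3 - 14) = 0.993407. Corrected H = 3.173333 / 0.993407 = 3.194395.
Step 5: Under H0, H ~ chi^2(3); p-value = 0.362613.
Step 6: alpha = 0.1. fail to reject H0.

H = 3.1944, df = 3, p = 0.362613, fail to reject H0.


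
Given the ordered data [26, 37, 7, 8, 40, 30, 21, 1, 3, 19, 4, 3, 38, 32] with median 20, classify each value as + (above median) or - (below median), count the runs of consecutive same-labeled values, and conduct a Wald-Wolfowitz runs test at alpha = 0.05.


Step 1: Compute median = 20; label A = above, B = below.
Labels in order: AABBAAABBBBBAA  (n_A = 7, n_B = 7)
Step 2: Count runs R = 5.
Step 3: Under H0 (random ordering), E[R] = 2*n_A*n_B/(n_A+n_B) + 1 = 2*7*7/14 + 1 = 8.0000.
        Var[R] = 2*n_A*n_B*(2*n_A*n_B - n_A - n_B) / ((n_A+n_B)^2 * (n_A+n_B-1)) = 8232/2548 = 3.2308.
        SD[R] = 1.7974.
Step 4: Continuity-corrected z = (R + 0.5 - E[R]) / SD[R] = (5 + 0.5 - 8.0000) / 1.7974 = -1.3909.
Step 5: Two-sided p-value via normal approximation = 2*(1 - Phi(|z|)) = 0.164264.
Step 6: alpha = 0.05. fail to reject H0.

R = 5, z = -1.3909, p = 0.164264, fail to reject H0.


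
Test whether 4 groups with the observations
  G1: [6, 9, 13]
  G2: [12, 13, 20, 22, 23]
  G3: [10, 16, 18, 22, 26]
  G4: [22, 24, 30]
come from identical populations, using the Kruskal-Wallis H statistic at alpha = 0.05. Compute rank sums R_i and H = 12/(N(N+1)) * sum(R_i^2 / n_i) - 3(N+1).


Step 1: Combine all N = 16 observations and assign midranks.
sorted (value, group, rank): (6,G1,1), (9,G1,2), (10,G3,3), (12,G2,4), (13,G1,5.5), (13,G2,5.5), (16,G3,7), (18,G3,8), (20,G2,9), (22,G2,11), (22,G3,11), (22,G4,11), (23,G2,13), (24,G4,14), (26,G3,15), (30,G4,16)
Step 2: Sum ranks within each group.
R_1 = 8.5 (n_1 = 3)
R_2 = 42.5 (n_2 = 5)
R_3 = 44 (n_3 = 5)
R_4 = 41 (n_4 = 3)
Step 3: H = 12/(N(N+1)) * sum(R_i^2/n_i) - 3(N+1)
     = 12/(16*17) * (8.5^2/3 + 42.5^2/5 + 44^2/5 + 41^2/3) - 3*17
     = 0.044118 * 1332.87 - 51
     = 7.802941.
Step 4: Ties present; correction factor C = 1 - 30/(16^3 - 16) = 0.992647. Corrected H = 7.802941 / 0.992647 = 7.860741.
Step 5: Under H0, H ~ chi^2(3); p-value = 0.048979.
Step 6: alpha = 0.05. reject H0.

H = 7.8607, df = 3, p = 0.048979, reject H0.


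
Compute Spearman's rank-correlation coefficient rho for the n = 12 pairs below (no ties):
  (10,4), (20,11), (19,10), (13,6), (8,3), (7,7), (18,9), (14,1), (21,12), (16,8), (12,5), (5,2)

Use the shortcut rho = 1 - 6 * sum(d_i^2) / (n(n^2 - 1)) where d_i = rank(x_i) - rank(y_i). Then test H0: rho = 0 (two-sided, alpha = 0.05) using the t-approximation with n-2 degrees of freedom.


Step 1: Rank x and y separately (midranks; no ties here).
rank(x): 10->4, 20->11, 19->10, 13->6, 8->3, 7->2, 18->9, 14->7, 21->12, 16->8, 12->5, 5->1
rank(y): 4->4, 11->11, 10->10, 6->6, 3->3, 7->7, 9->9, 1->1, 12->12, 8->8, 5->5, 2->2
Step 2: d_i = R_x(i) - R_y(i); compute d_i^2.
  (4-4)^2=0, (11-11)^2=0, (10-10)^2=0, (6-6)^2=0, (3-3)^2=0, (2-7)^2=25, (9-9)^2=0, (7-1)^2=36, (12-12)^2=0, (8-8)^2=0, (5-5)^2=0, (1-2)^2=1
sum(d^2) = 62.
Step 3: rho = 1 - 6*62 / (12*(12^2 - 1)) = 1 - 372/1716 = 0.783217.
Step 4: Under H0, t = rho * sqrt((n-2)/(1-rho^2)) = 3.9835 ~ t(10).
Step 5: Two-sided p-value from the t-distribution with 10 df = 0.002586.
Step 6: alpha = 0.05. reject H0.

rho = 0.7832, p = 0.002586, reject H0 at alpha = 0.05.


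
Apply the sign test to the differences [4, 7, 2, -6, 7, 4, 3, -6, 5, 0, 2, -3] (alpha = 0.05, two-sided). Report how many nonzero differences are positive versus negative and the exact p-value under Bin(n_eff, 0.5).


Step 1: Discard zero differences. Original n = 12; n_eff = number of nonzero differences = 11.
Nonzero differences (with sign): +4, +7, +2, -6, +7, +4, +3, -6, +5, +2, -3
Step 2: Count signs: positive = 8, negative = 3.
Step 3: Under H0: P(positive) = 0.5, so the number of positives S ~ Bin(11, 0.5).
Step 4: Two-sided exact p-value = sum of Bin(11,0.5) probabilities at or below the observed probability = 0.226562.
Step 5: alpha = 0.05. fail to reject H0.

n_eff = 11, pos = 8, neg = 3, p = 0.226562, fail to reject H0.


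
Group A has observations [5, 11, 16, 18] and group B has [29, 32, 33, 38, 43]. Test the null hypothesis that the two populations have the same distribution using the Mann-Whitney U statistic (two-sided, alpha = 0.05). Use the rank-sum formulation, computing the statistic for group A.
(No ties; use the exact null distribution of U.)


Step 1: Combine and sort all 9 observations; assign midranks.
sorted (value, group): (5,X), (11,X), (16,X), (18,X), (29,Y), (32,Y), (33,Y), (38,Y), (43,Y)
ranks: 5->1, 11->2, 16->3, 18->4, 29->5, 32->6, 33->7, 38->8, 43->9
Step 2: Rank sum for X: R1 = 1 + 2 + 3 + 4 = 10.
Step 3: U_X = R1 - n1(n1+1)/2 = 10 - 4*5/2 = 10 - 10 = 0.
       U_Y = n1*n2 - U_X = 20 - 0 = 20.
Step 4: No ties, so the exact null distribution of U (based on enumerating the C(9,4) = 126 equally likely rank assignments) gives the two-sided p-value.
Step 5: p-value = 0.015873; compare to alpha = 0.05. reject H0.

U_X = 0, p = 0.015873, reject H0 at alpha = 0.05.


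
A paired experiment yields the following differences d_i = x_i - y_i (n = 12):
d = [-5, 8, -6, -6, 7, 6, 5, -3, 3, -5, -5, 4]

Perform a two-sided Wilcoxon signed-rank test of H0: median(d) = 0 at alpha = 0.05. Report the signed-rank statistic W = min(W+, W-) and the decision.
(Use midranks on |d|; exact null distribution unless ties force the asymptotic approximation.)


Step 1: Drop any zero differences (none here) and take |d_i|.
|d| = [5, 8, 6, 6, 7, 6, 5, 3, 3, 5, 5, 4]
Step 2: Midrank |d_i| (ties get averaged ranks).
ranks: |5|->5.5, |8|->12, |6|->9, |6|->9, |7|->11, |6|->9, |5|->5.5, |3|->1.5, |3|->1.5, |5|->5.5, |5|->5.5, |4|->3
Step 3: Attach original signs; sum ranks with positive sign and with negative sign.
W+ = 12 + 11 + 9 + 5.5 + 1.5 + 3 = 42
W- = 5.5 + 9 + 9 + 1.5 + 5.5 + 5.5 = 36
(Check: W+ + W- = 78 should equal n(n+1)/2 = 78.)
Step 4: Test statistic W = min(W+, W-) = 36.
Step 5: Ties in |d|, so use the tie-corrected normal approximation.
        E[W] = n(n+1)/4 = 12*13/4 = 39.
        Tie groups: |d|=3 (t=2), |d|=5 (t=4), |d|=6 (t=3); sum(t^3 - t) = 90.
        Var[W] = n(n+1)(2n+1)/24 - sum(t^3-t)/48 = 3900/24 - 90/48 = 160.625.
        z = (W - E[W]) / sqrt(Var[W]) = (36 - 39) / 12.6738 = -0.2367.
        Two-sided p = 2*Phi(z) = 0.812883.
Step 6: alpha = 0.05. fail to reject H0.

W+ = 42, W- = 36, W = min = 36, p = 0.812883, fail to reject H0.


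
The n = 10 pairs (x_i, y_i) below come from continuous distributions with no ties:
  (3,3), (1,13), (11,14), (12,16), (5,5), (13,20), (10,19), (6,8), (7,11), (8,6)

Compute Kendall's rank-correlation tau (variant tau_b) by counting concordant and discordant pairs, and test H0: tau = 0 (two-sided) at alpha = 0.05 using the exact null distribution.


Step 1: Enumerate the 45 unordered pairs (i,j) with i<j and classify each by sign(x_j-x_i) * sign(y_j-y_i).
  (1,2):dx=-2,dy=+10->D; (1,3):dx=+8,dy=+11->C; (1,4):dx=+9,dy=+13->C; (1,5):dx=+2,dy=+2->C
  (1,6):dx=+10,dy=+17->C; (1,7):dx=+7,dy=+16->C; (1,8):dx=+3,dy=+5->C; (1,9):dx=+4,dy=+8->C
  (1,10):dx=+5,dy=+3->C; (2,3):dx=+10,dy=+1->C; (2,4):dx=+11,dy=+3->C; (2,5):dx=+4,dy=-8->D
  (2,6):dx=+12,dy=+7->C; (2,7):dx=+9,dy=+6->C; (2,8):dx=+5,dy=-5->D; (2,9):dx=+6,dy=-2->D
  (2,10):dx=+7,dy=-7->D; (3,4):dx=+1,dy=+2->C; (3,5):dx=-6,dy=-9->C; (3,6):dx=+2,dy=+6->C
  (3,7):dx=-1,dy=+5->D; (3,8):dx=-5,dy=-6->C; (3,9):dx=-4,dy=-3->C; (3,10):dx=-3,dy=-8->C
  (4,5):dx=-7,dy=-11->C; (4,6):dx=+1,dy=+4->C; (4,7):dx=-2,dy=+3->D; (4,8):dx=-6,dy=-8->C
  (4,9):dx=-5,dy=-5->C; (4,10):dx=-4,dy=-10->C; (5,6):dx=+8,dy=+15->C; (5,7):dx=+5,dy=+14->C
  (5,8):dx=+1,dy=+3->C; (5,9):dx=+2,dy=+6->C; (5,10):dx=+3,dy=+1->C; (6,7):dx=-3,dy=-1->C
  (6,8):dx=-7,dy=-12->C; (6,9):dx=-6,dy=-9->C; (6,10):dx=-5,dy=-14->C; (7,8):dx=-4,dy=-11->C
  (7,9):dx=-3,dy=-8->C; (7,10):dx=-2,dy=-13->C; (8,9):dx=+1,dy=+3->C; (8,10):dx=+2,dy=-2->D
  (9,10):dx=+1,dy=-5->D
Step 2: C = 36, D = 9, total pairs = 45.
Step 3: tau = (C - D)/(n(n-1)/2) = (36 - 9)/45 = 0.600000.
Step 4: Exact two-sided p-value (enumerate n! = 3628800 permutations of y under H0): p = 0.016666.
Step 5: alpha = 0.05. reject H0.

tau_b = 0.6000 (C=36, D=9), p = 0.016666, reject H0.


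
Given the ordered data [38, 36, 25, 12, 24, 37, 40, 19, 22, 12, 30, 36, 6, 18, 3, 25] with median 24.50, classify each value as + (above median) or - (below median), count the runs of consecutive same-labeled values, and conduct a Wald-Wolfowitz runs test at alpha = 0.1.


Step 1: Compute median = 24.50; label A = above, B = below.
Labels in order: AAABBAABBBAABBBA  (n_A = 8, n_B = 8)
Step 2: Count runs R = 7.
Step 3: Under H0 (random ordering), E[R] = 2*n_A*n_B/(n_A+n_B) + 1 = 2*8*8/16 + 1 = 9.0000.
        Var[R] = 2*n_A*n_B*(2*n_A*n_B - n_A - n_B) / ((n_A+n_B)^2 * (n_A+n_B-1)) = 14336/3840 = 3.7333.
        SD[R] = 1.9322.
Step 4: Continuity-corrected z = (R + 0.5 - E[R]) / SD[R] = (7 + 0.5 - 9.0000) / 1.9322 = -0.7763.
Step 5: Two-sided p-value via normal approximation = 2*(1 - Phi(|z|)) = 0.437558.
Step 6: alpha = 0.1. fail to reject H0.

R = 7, z = -0.7763, p = 0.437558, fail to reject H0.


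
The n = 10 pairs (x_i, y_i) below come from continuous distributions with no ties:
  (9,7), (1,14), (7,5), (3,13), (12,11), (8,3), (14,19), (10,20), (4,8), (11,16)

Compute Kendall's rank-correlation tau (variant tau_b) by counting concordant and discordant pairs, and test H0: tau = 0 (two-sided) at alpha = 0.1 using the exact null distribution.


Step 1: Enumerate the 45 unordered pairs (i,j) with i<j and classify each by sign(x_j-x_i) * sign(y_j-y_i).
  (1,2):dx=-8,dy=+7->D; (1,3):dx=-2,dy=-2->C; (1,4):dx=-6,dy=+6->D; (1,5):dx=+3,dy=+4->C
  (1,6):dx=-1,dy=-4->C; (1,7):dx=+5,dy=+12->C; (1,8):dx=+1,dy=+13->C; (1,9):dx=-5,dy=+1->D
  (1,10):dx=+2,dy=+9->C; (2,3):dx=+6,dy=-9->D; (2,4):dx=+2,dy=-1->D; (2,5):dx=+11,dy=-3->D
  (2,6):dx=+7,dy=-11->D; (2,7):dx=+13,dy=+5->C; (2,8):dx=+9,dy=+6->C; (2,9):dx=+3,dy=-6->D
  (2,10):dx=+10,dy=+2->C; (3,4):dx=-4,dy=+8->D; (3,5):dx=+5,dy=+6->C; (3,6):dx=+1,dy=-2->D
  (3,7):dx=+7,dy=+14->C; (3,8):dx=+3,dy=+15->C; (3,9):dx=-3,dy=+3->D; (3,10):dx=+4,dy=+11->C
  (4,5):dx=+9,dy=-2->D; (4,6):dx=+5,dy=-10->D; (4,7):dx=+11,dy=+6->C; (4,8):dx=+7,dy=+7->C
  (4,9):dx=+1,dy=-5->D; (4,10):dx=+8,dy=+3->C; (5,6):dx=-4,dy=-8->C; (5,7):dx=+2,dy=+8->C
  (5,8):dx=-2,dy=+9->D; (5,9):dx=-8,dy=-3->C; (5,10):dx=-1,dy=+5->D; (6,7):dx=+6,dy=+16->C
  (6,8):dx=+2,dy=+17->C; (6,9):dx=-4,dy=+5->D; (6,10):dx=+3,dy=+13->C; (7,8):dx=-4,dy=+1->D
  (7,9):dx=-10,dy=-11->C; (7,10):dx=-3,dy=-3->C; (8,9):dx=-6,dy=-12->C; (8,10):dx=+1,dy=-4->D
  (9,10):dx=+7,dy=+8->C
Step 2: C = 26, D = 19, total pairs = 45.
Step 3: tau = (C - D)/(n(n-1)/2) = (26 - 19)/45 = 0.155556.
Step 4: Exact two-sided p-value (enumerate n! = 3628800 permutations of y under H0): p = 0.600654.
Step 5: alpha = 0.1. fail to reject H0.

tau_b = 0.1556 (C=26, D=19), p = 0.600654, fail to reject H0.


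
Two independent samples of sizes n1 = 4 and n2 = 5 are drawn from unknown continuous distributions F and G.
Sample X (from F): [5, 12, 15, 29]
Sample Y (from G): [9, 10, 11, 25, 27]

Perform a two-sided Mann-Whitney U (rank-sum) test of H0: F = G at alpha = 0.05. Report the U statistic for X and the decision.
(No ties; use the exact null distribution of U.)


Step 1: Combine and sort all 9 observations; assign midranks.
sorted (value, group): (5,X), (9,Y), (10,Y), (11,Y), (12,X), (15,X), (25,Y), (27,Y), (29,X)
ranks: 5->1, 9->2, 10->3, 11->4, 12->5, 15->6, 25->7, 27->8, 29->9
Step 2: Rank sum for X: R1 = 1 + 5 + 6 + 9 = 21.
Step 3: U_X = R1 - n1(n1+1)/2 = 21 - 4*5/2 = 21 - 10 = 11.
       U_Y = n1*n2 - U_X = 20 - 11 = 9.
Step 4: No ties, so the exact null distribution of U (based on enumerating the C(9,4) = 126 equally likely rank assignments) gives the two-sided p-value.
Step 5: p-value = 0.904762; compare to alpha = 0.05. fail to reject H0.

U_X = 11, p = 0.904762, fail to reject H0 at alpha = 0.05.


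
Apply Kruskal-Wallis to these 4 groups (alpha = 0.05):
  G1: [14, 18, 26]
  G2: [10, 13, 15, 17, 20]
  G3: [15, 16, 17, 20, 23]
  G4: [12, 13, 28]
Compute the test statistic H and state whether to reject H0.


Step 1: Combine all N = 16 observations and assign midranks.
sorted (value, group, rank): (10,G2,1), (12,G4,2), (13,G2,3.5), (13,G4,3.5), (14,G1,5), (15,G2,6.5), (15,G3,6.5), (16,G3,8), (17,G2,9.5), (17,G3,9.5), (18,G1,11), (20,G2,12.5), (20,G3,12.5), (23,G3,14), (26,G1,15), (28,G4,16)
Step 2: Sum ranks within each group.
R_1 = 31 (n_1 = 3)
R_2 = 33 (n_2 = 5)
R_3 = 50.5 (n_3 = 5)
R_4 = 21.5 (n_4 = 3)
Step 3: H = 12/(N(N+1)) * sum(R_i^2/n_i) - 3(N+1)
     = 12/(16*17) * (31^2/3 + 33^2/5 + 50.5^2/5 + 21.5^2/3) - 3*17
     = 0.044118 * 1202.27 - 51
     = 2.041176.
Step 4: Ties present; correction factor C = 1 - 24/(16^3 - 16) = 0.994118. Corrected H = 2.041176 / 0.994118 = 2.053254.
Step 5: Under H0, H ~ chi^2(3); p-value = 0.561427.
Step 6: alpha = 0.05. fail to reject H0.

H = 2.0533, df = 3, p = 0.561427, fail to reject H0.


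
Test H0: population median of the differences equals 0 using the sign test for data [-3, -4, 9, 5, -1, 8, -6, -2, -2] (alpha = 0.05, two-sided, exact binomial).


Step 1: Discard zero differences. Original n = 9; n_eff = number of nonzero differences = 9.
Nonzero differences (with sign): -3, -4, +9, +5, -1, +8, -6, -2, -2
Step 2: Count signs: positive = 3, negative = 6.
Step 3: Under H0: P(positive) = 0.5, so the number of positives S ~ Bin(9, 0.5).
Step 4: Two-sided exact p-value = sum of Bin(9,0.5) probabilities at or below the observed probability = 0.507812.
Step 5: alpha = 0.05. fail to reject H0.

n_eff = 9, pos = 3, neg = 6, p = 0.507812, fail to reject H0.


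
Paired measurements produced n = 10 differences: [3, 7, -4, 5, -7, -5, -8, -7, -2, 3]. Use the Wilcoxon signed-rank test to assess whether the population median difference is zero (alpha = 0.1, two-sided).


Step 1: Drop any zero differences (none here) and take |d_i|.
|d| = [3, 7, 4, 5, 7, 5, 8, 7, 2, 3]
Step 2: Midrank |d_i| (ties get averaged ranks).
ranks: |3|->2.5, |7|->8, |4|->4, |5|->5.5, |7|->8, |5|->5.5, |8|->10, |7|->8, |2|->1, |3|->2.5
Step 3: Attach original signs; sum ranks with positive sign and with negative sign.
W+ = 2.5 + 8 + 5.5 + 2.5 = 18.5
W- = 4 + 8 + 5.5 + 10 + 8 + 1 = 36.5
(Check: W+ + W- = 55 should equal n(n+1)/2 = 55.)
Step 4: Test statistic W = min(W+, W-) = 18.5.
Step 5: Ties in |d|, so use the tie-corrected normal approximation.
        E[W] = n(n+1)/4 = 10*11/4 = 27.5.
        Tie groups: |d|=3 (t=2), |d|=5 (t=2), |d|=7 (t=3); sum(t^3 - t) = 36.
        Var[W] = n(n+1)(2n+1)/24 - sum(t^3-t)/48 = 2310/24 - 36/48 = 95.5.
        z = (W - E[W]) / sqrt(Var[W]) = (18.5 - 27.5) / 9.7724 = -0.9210.
        Two-sided p = 2*Phi(z) = 0.357071.
Step 6: alpha = 0.1. fail to reject H0.

W+ = 18.5, W- = 36.5, W = min = 18.5, p = 0.357071, fail to reject H0.


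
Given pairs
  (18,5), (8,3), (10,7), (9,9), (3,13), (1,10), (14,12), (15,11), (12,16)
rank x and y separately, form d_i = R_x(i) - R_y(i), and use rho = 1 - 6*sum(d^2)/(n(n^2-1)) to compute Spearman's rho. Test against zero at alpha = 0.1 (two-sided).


Step 1: Rank x and y separately (midranks; no ties here).
rank(x): 18->9, 8->3, 10->5, 9->4, 3->2, 1->1, 14->7, 15->8, 12->6
rank(y): 5->2, 3->1, 7->3, 9->4, 13->8, 10->5, 12->7, 11->6, 16->9
Step 2: d_i = R_x(i) - R_y(i); compute d_i^2.
  (9-2)^2=49, (3-1)^2=4, (5-3)^2=4, (4-4)^2=0, (2-8)^2=36, (1-5)^2=16, (7-7)^2=0, (8-6)^2=4, (6-9)^2=9
sum(d^2) = 122.
Step 3: rho = 1 - 6*122 / (9*(9^2 - 1)) = 1 - 732/720 = -0.016667.
Step 4: Under H0, t = rho * sqrt((n-2)/(1-rho^2)) = -0.0441 ~ t(7).
Step 5: Two-sided p-value from the t-distribution with 7 df = 0.966055.
Step 6: alpha = 0.1. fail to reject H0.

rho = -0.0167, p = 0.966055, fail to reject H0 at alpha = 0.1.


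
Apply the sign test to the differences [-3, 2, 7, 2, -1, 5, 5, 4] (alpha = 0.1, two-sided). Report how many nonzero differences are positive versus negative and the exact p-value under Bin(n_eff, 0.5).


Step 1: Discard zero differences. Original n = 8; n_eff = number of nonzero differences = 8.
Nonzero differences (with sign): -3, +2, +7, +2, -1, +5, +5, +4
Step 2: Count signs: positive = 6, negative = 2.
Step 3: Under H0: P(positive) = 0.5, so the number of positives S ~ Bin(8, 0.5).
Step 4: Two-sided exact p-value = sum of Bin(8,0.5) probabilities at or below the observed probability = 0.289062.
Step 5: alpha = 0.1. fail to reject H0.

n_eff = 8, pos = 6, neg = 2, p = 0.289062, fail to reject H0.


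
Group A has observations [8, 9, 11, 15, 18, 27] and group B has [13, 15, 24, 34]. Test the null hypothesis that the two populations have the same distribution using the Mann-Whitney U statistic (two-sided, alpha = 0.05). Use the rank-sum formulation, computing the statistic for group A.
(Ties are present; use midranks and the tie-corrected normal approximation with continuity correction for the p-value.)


Step 1: Combine and sort all 10 observations; assign midranks.
sorted (value, group): (8,X), (9,X), (11,X), (13,Y), (15,X), (15,Y), (18,X), (24,Y), (27,X), (34,Y)
ranks: 8->1, 9->2, 11->3, 13->4, 15->5.5, 15->5.5, 18->7, 24->8, 27->9, 34->10
Step 2: Rank sum for X: R1 = 1 + 2 + 3 + 5.5 + 7 + 9 = 27.5.
Step 3: U_X = R1 - n1(n1+1)/2 = 27.5 - 6*7/2 = 27.5 - 21 = 6.5.
       U_Y = n1*n2 - U_X = 24 - 6.5 = 17.5.
Step 4: Ties are present, so use the tie-corrected normal approximation (with continuity correction) for the p-value.
Step 5: p-value = 0.284958; compare to alpha = 0.05. fail to reject H0.

U_X = 6.5, p = 0.284958, fail to reject H0 at alpha = 0.05.


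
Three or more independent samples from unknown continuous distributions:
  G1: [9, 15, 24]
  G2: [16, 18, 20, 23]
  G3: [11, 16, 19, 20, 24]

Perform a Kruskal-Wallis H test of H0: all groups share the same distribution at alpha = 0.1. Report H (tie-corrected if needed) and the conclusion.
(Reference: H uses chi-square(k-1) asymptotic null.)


Step 1: Combine all N = 12 observations and assign midranks.
sorted (value, group, rank): (9,G1,1), (11,G3,2), (15,G1,3), (16,G2,4.5), (16,G3,4.5), (18,G2,6), (19,G3,7), (20,G2,8.5), (20,G3,8.5), (23,G2,10), (24,G1,11.5), (24,G3,11.5)
Step 2: Sum ranks within each group.
R_1 = 15.5 (n_1 = 3)
R_2 = 29 (n_2 = 4)
R_3 = 33.5 (n_3 = 5)
Step 3: H = 12/(N(N+1)) * sum(R_i^2/n_i) - 3(N+1)
     = 12/(12*13) * (15.5^2/3 + 29^2/4 + 33.5^2/5) - 3*13
     = 0.076923 * 514.783 - 39
     = 0.598718.
Step 4: Ties present; correction factor C = 1 - 18/(12^3 - 12) = 0.989510. Corrected H = 0.598718 / 0.989510 = 0.605065.
Step 5: Under H0, H ~ chi^2(2); p-value = 0.738945.
Step 6: alpha = 0.1. fail to reject H0.

H = 0.6051, df = 2, p = 0.738945, fail to reject H0.


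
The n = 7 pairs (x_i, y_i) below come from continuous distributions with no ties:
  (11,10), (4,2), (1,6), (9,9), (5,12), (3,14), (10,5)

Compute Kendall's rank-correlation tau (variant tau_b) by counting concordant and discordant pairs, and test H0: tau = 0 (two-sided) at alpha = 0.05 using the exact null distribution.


Step 1: Enumerate the 21 unordered pairs (i,j) with i<j and classify each by sign(x_j-x_i) * sign(y_j-y_i).
  (1,2):dx=-7,dy=-8->C; (1,3):dx=-10,dy=-4->C; (1,4):dx=-2,dy=-1->C; (1,5):dx=-6,dy=+2->D
  (1,6):dx=-8,dy=+4->D; (1,7):dx=-1,dy=-5->C; (2,3):dx=-3,dy=+4->D; (2,4):dx=+5,dy=+7->C
  (2,5):dx=+1,dy=+10->C; (2,6):dx=-1,dy=+12->D; (2,7):dx=+6,dy=+3->C; (3,4):dx=+8,dy=+3->C
  (3,5):dx=+4,dy=+6->C; (3,6):dx=+2,dy=+8->C; (3,7):dx=+9,dy=-1->D; (4,5):dx=-4,dy=+3->D
  (4,6):dx=-6,dy=+5->D; (4,7):dx=+1,dy=-4->D; (5,6):dx=-2,dy=+2->D; (5,7):dx=+5,dy=-7->D
  (6,7):dx=+7,dy=-9->D
Step 2: C = 10, D = 11, total pairs = 21.
Step 3: tau = (C - D)/(n(n-1)/2) = (10 - 11)/21 = -0.047619.
Step 4: Exact two-sided p-value (enumerate n! = 5040 permutations of y under H0): p = 1.000000.
Step 5: alpha = 0.05. fail to reject H0.

tau_b = -0.0476 (C=10, D=11), p = 1.000000, fail to reject H0.


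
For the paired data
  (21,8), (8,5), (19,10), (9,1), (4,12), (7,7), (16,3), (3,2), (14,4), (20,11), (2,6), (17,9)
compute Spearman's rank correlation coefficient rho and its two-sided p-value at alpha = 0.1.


Step 1: Rank x and y separately (midranks; no ties here).
rank(x): 21->12, 8->5, 19->10, 9->6, 4->3, 7->4, 16->8, 3->2, 14->7, 20->11, 2->1, 17->9
rank(y): 8->8, 5->5, 10->10, 1->1, 12->12, 7->7, 3->3, 2->2, 4->4, 11->11, 6->6, 9->9
Step 2: d_i = R_x(i) - R_y(i); compute d_i^2.
  (12-8)^2=16, (5-5)^2=0, (10-10)^2=0, (6-1)^2=25, (3-12)^2=81, (4-7)^2=9, (8-3)^2=25, (2-2)^2=0, (7-4)^2=9, (11-11)^2=0, (1-6)^2=25, (9-9)^2=0
sum(d^2) = 190.
Step 3: rho = 1 - 6*190 / (12*(12^2 - 1)) = 1 - 1140/1716 = 0.335664.
Step 4: Under H0, t = rho * sqrt((n-2)/(1-rho^2)) = 1.1268 ~ t(10).
Step 5: Two-sided p-value from the t-distribution with 10 df = 0.286123.
Step 6: alpha = 0.1. fail to reject H0.

rho = 0.3357, p = 0.286123, fail to reject H0 at alpha = 0.1.


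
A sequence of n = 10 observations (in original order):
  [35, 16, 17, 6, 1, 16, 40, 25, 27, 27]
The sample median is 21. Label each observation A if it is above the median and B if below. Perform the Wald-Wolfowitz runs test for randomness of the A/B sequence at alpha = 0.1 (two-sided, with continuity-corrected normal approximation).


Step 1: Compute median = 21; label A = above, B = below.
Labels in order: ABBBBBAAAA  (n_A = 5, n_B = 5)
Step 2: Count runs R = 3.
Step 3: Under H0 (random ordering), E[R] = 2*n_A*n_B/(n_A+n_B) + 1 = 2*5*5/10 + 1 = 6.0000.
        Var[R] = 2*n_A*n_B*(2*n_A*n_B - n_A - n_B) / ((n_A+n_B)^2 * (n_A+n_B-1)) = 2000/900 = 2.2222.
        SD[R] = 1.4907.
Step 4: Continuity-corrected z = (R + 0.5 - E[R]) / SD[R] = (3 + 0.5 - 6.0000) / 1.4907 = -1.6771.
Step 5: Two-sided p-value via normal approximation = 2*(1 - Phi(|z|)) = 0.093533.
Step 6: alpha = 0.1. reject H0.

R = 3, z = -1.6771, p = 0.093533, reject H0.


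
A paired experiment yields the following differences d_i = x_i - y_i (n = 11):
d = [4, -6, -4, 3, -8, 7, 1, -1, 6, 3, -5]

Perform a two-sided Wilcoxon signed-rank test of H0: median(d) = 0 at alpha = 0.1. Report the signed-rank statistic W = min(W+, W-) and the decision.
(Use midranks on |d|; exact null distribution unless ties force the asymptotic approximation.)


Step 1: Drop any zero differences (none here) and take |d_i|.
|d| = [4, 6, 4, 3, 8, 7, 1, 1, 6, 3, 5]
Step 2: Midrank |d_i| (ties get averaged ranks).
ranks: |4|->5.5, |6|->8.5, |4|->5.5, |3|->3.5, |8|->11, |7|->10, |1|->1.5, |1|->1.5, |6|->8.5, |3|->3.5, |5|->7
Step 3: Attach original signs; sum ranks with positive sign and with negative sign.
W+ = 5.5 + 3.5 + 10 + 1.5 + 8.5 + 3.5 = 32.5
W- = 8.5 + 5.5 + 11 + 1.5 + 7 = 33.5
(Check: W+ + W- = 66 should equal n(n+1)/2 = 66.)
Step 4: Test statistic W = min(W+, W-) = 32.5.
Step 5: Ties in |d|, so use the tie-corrected normal approximation.
        E[W] = n(n+1)/4 = 11*12/4 = 33.
        Tie groups: |d|=1 (t=2), |d|=3 (t=2), |d|=4 (t=2), |d|=6 (t=2); sum(t^3 - t) = 24.
        Var[W] = n(n+1)(2n+1)/24 - sum(t^3-t)/48 = 3036/24 - 24/48 = 126.
        z = (W - E[W]) / sqrt(Var[W]) = (32.5 - 33) / 11.2250 = -0.0445.
        Two-sided p = 2*Phi(z) = 0.964471.
Step 6: alpha = 0.1. fail to reject H0.

W+ = 32.5, W- = 33.5, W = min = 32.5, p = 0.964471, fail to reject H0.


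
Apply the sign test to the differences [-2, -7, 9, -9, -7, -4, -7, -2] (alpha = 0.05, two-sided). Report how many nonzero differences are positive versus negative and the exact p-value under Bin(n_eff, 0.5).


Step 1: Discard zero differences. Original n = 8; n_eff = number of nonzero differences = 8.
Nonzero differences (with sign): -2, -7, +9, -9, -7, -4, -7, -2
Step 2: Count signs: positive = 1, negative = 7.
Step 3: Under H0: P(positive) = 0.5, so the number of positives S ~ Bin(8, 0.5).
Step 4: Two-sided exact p-value = sum of Bin(8,0.5) probabilities at or below the observed probability = 0.070312.
Step 5: alpha = 0.05. fail to reject H0.

n_eff = 8, pos = 1, neg = 7, p = 0.070312, fail to reject H0.


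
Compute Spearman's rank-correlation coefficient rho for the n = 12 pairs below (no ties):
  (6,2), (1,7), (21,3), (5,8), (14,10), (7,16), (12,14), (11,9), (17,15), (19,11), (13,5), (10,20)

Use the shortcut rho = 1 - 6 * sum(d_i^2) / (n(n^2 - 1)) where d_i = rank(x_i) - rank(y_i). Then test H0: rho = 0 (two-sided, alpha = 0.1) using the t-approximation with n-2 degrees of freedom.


Step 1: Rank x and y separately (midranks; no ties here).
rank(x): 6->3, 1->1, 21->12, 5->2, 14->9, 7->4, 12->7, 11->6, 17->10, 19->11, 13->8, 10->5
rank(y): 2->1, 7->4, 3->2, 8->5, 10->7, 16->11, 14->9, 9->6, 15->10, 11->8, 5->3, 20->12
Step 2: d_i = R_x(i) - R_y(i); compute d_i^2.
  (3-1)^2=4, (1-4)^2=9, (12-2)^2=100, (2-5)^2=9, (9-7)^2=4, (4-11)^2=49, (7-9)^2=4, (6-6)^2=0, (10-10)^2=0, (11-8)^2=9, (8-3)^2=25, (5-12)^2=49
sum(d^2) = 262.
Step 3: rho = 1 - 6*262 / (12*(12^2 - 1)) = 1 - 1572/1716 = 0.083916.
Step 4: Under H0, t = rho * sqrt((n-2)/(1-rho^2)) = 0.2663 ~ t(10).
Step 5: Two-sided p-value from the t-distribution with 10 df = 0.795415.
Step 6: alpha = 0.1. fail to reject H0.

rho = 0.0839, p = 0.795415, fail to reject H0 at alpha = 0.1.
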